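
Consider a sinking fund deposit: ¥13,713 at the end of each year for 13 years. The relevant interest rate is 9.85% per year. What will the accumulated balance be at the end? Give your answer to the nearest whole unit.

This is an ordinary annuity: 13 deposits of ¥13,713 at the end of each year.
Periodic rate r = 0.0985 per year.
FV = PMT × [((1+r)^n − 1)/r] = 13,713 × [(1+r)^13 − 1] / r = ¥332,950

¥332,950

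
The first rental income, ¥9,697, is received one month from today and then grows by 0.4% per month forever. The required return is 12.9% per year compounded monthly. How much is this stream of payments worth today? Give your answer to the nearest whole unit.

¥1,436,593

Periodic rate r = 0.129/12 per month.
Growing perpetuity (Gordon): PV = PMT₁ / (r − g) = 9,697 / (r − 0.004) = ¥1,436,593.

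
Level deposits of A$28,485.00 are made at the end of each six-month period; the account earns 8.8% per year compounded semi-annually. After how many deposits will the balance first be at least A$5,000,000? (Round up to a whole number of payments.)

51 payments

Periodic rate r = 0.088/2 per half-year; n is counted in half-years.
Ordinary annuity FV: 5,000,000 = 28,485 × [((1+r)^n − 1)/r].
(1+r)^n = 1 + 5,000,000 × r / 28,485, so n = ln(1 + 5,000,000·r/28,485) / ln(1+r) = 50.30.
Round up to a whole number of payments: n = 51.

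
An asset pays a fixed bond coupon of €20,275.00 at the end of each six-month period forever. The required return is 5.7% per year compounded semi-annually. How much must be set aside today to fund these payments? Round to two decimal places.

€711,403.51

Periodic rate r = 0.057/2 per half-year.
Level perpetuity: PV = PMT / r = 20,275 / (0.057/2) = €711,403.51.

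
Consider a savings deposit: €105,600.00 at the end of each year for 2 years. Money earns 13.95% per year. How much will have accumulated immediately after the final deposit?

This is an ordinary annuity: 2 deposits of €105,600.00 at the end of each year.
Periodic rate r = 0.1395 per year.
FV = PMT × [((1+r)^n − 1)/r] = 105,600 × [(1+r)^2 − 1] / r = €225,931.20

€225,931.20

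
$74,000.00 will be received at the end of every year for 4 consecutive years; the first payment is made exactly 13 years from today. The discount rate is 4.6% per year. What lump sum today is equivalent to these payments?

Ordinary annuity of 4 payments, first payment at period 13.
Periodic rate r = 0.046 per year.
The ordinary-annuity PV formula values the stream one period before the first payment (period 12); discount that back 12 periods:
PV₀ = 74,000 × [1 − (1+r)^−4] / r × (1+r)^−12 = $154,394.25

$154,394.25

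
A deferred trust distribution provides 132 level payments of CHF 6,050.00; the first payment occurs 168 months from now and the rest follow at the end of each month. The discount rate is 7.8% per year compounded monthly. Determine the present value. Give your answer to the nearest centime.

Ordinary annuity of 132 payments, first payment at period 168.
Periodic rate r = 0.078/12 per month; n is counted in months.
The ordinary-annuity PV formula values the stream one period before the first payment (period 167); discount that back 167 periods:
PV₀ = 6,050 × [1 − (1+r)^−132] / r × (1+r)^−167 = CHF 181,328.72

CHF 181,328.72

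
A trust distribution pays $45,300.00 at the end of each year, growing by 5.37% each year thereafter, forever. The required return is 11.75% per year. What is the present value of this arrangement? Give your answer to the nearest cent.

$710,031.35

Periodic rate r = 0.1175 per year.
Growing perpetuity (Gordon): PV = PMT₁ / (r − g) = 45,300 / (r − 0.0537) = $710,031.35.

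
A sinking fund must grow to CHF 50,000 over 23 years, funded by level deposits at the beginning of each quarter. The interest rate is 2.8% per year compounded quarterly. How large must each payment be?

CHF 386.27

Level annuity due; solve FV = PMT × [((1+r)^n − 1)/r] × (1+r) for PMT.
Periodic rate r = 0.028/4 per quarter; n is counted in quarters.
With n = 92: PMT = 50,000 / ([((1+r)^n − 1)/r] × (1+r)) = CHF 386.27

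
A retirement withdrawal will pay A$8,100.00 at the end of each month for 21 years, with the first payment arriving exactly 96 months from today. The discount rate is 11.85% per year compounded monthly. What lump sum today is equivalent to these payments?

Ordinary annuity of 252 payments, first payment at period 96.
Periodic rate r = 0.1185/12 per month; n is counted in months.
The ordinary-annuity PV formula values the stream one period before the first payment (period 95); discount that back 95 periods:
PV₀ = 8,100 × [1 − (1+r)^−252] / r × (1+r)^−95 = A$295,388.56

A$295,388.56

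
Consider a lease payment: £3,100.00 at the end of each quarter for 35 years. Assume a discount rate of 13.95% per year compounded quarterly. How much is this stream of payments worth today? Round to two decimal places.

This is an ordinary annuity: 140 payments of £3,100.00 at the end of each quarter.
Periodic rate r = 0.1395/4 per quarter; n is counted in quarters.
PV = PMT × [(1 − (1+r)^−n)/r] = 3,100 × [1 − (1+r)^−140] / r = £88,156.84

£88,156.84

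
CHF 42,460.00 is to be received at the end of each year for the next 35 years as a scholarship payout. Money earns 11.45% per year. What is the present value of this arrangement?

This is an ordinary annuity: 35 payments of CHF 42,460.00 at the end of each year.
Periodic rate r = 0.1145 per year.
PV = PMT × [(1 − (1+r)^−n)/r] = 42,460 × [1 − (1+r)^−35] / r = CHF 362,485.74

CHF 362,485.74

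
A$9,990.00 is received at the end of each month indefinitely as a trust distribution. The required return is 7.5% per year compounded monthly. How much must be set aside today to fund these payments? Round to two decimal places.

A$1,598,400.00

Periodic rate r = 0.075/12 per month.
Level perpetuity: PV = PMT / r = 9,990 / (0.075/12) = A$1,598,400.00.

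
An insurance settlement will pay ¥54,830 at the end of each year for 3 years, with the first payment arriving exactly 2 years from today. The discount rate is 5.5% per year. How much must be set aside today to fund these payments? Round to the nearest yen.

¥140,216

Ordinary annuity of 3 payments, first payment at period 2.
Periodic rate r = 0.055 per year.
The ordinary-annuity PV formula values the stream one period before the first payment (period 1); discount that back 1 periods:
PV₀ = 54,830 × [1 − (1+r)^−3] / r × (1+r)^−1 = ¥140,216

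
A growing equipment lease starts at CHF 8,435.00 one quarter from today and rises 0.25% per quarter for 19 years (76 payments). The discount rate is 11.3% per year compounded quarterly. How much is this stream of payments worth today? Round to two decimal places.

CHF 279,905.77

Periodic rate r = 0.113/4 per quarter; n is counted in quarters.
Growing ordinary annuity: PV = PMT₁ × [1 − ((1+g)/(1+r))^n] / (r − g) = 8,435 × [1 − ((1+0.0025)/(1+r))^76] / (r − 0.0025) = CHF 279,905.77.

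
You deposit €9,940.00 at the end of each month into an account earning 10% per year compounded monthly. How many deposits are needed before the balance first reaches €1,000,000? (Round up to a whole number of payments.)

74 payments

Periodic rate r = 0.1/12 per month; n is counted in months.
Ordinary annuity FV: 1,000,000 = 9,940 × [((1+r)^n − 1)/r].
(1+r)^n = 1 + 1,000,000 × r / 9,940, so n = ln(1 + 1,000,000·r/9,940) / ln(1+r) = 73.37.
Round up to a whole number of payments: n = 74.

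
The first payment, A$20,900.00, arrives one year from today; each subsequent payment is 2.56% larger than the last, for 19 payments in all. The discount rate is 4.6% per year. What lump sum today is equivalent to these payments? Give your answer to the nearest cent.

Periodic rate r = 0.046 per year.
Growing ordinary annuity: PV = PMT₁ × [1 − ((1+g)/(1+r))^n] / (r − g) = 20,900 × [1 − ((1+0.0256)/(1+r))^19] / (r − 0.0256) = A$319,822.67.

A$319,822.67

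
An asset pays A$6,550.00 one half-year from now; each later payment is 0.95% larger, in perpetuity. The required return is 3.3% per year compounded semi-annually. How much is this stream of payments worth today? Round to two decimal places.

Periodic rate r = 0.033/2 per half-year.
Growing perpetuity (Gordon): PV = PMT₁ / (r − g) = 6,550 / (r − 0.0095) = A$935,714.29.

A$935,714.29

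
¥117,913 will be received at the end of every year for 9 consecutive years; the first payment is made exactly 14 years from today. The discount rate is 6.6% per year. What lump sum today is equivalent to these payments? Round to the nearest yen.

¥340,464

Ordinary annuity of 9 payments, first payment at period 14.
Periodic rate r = 0.066 per year.
The ordinary-annuity PV formula values the stream one period before the first payment (period 13); discount that back 13 periods:
PV₀ = 117,913 × [1 − (1+r)^−9] / r × (1+r)^−13 = ¥340,464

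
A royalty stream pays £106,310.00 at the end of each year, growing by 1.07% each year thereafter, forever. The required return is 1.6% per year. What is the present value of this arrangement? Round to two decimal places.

£20,058,490.57

Periodic rate r = 0.016 per year.
Growing perpetuity (Gordon): PV = PMT₁ / (r − g) = 106,310 / (r − 0.0107) = £20,058,490.57.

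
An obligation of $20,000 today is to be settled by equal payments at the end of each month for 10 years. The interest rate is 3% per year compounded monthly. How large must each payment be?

Level ordinary annuity; solve PV = PMT × [(1 − (1+r)^−n)/r] for PMT.
Periodic rate r = 0.03/12 per month; n is counted in months.
With n = 120: PMT = 20,000 / ([(1 − (1+r)^−n)/r]) = $193.12

$193.12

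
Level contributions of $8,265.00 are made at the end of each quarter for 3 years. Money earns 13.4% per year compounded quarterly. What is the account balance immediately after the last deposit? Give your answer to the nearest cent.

This is an ordinary annuity: 12 deposits of $8,265.00 at the end of each quarter.
Periodic rate r = 0.134/4 per quarter; n is counted in quarters.
FV = PMT × [((1+r)^n − 1)/r] = 8,265 × [(1+r)^12 − 1] / r = $119,656.89

$119,656.89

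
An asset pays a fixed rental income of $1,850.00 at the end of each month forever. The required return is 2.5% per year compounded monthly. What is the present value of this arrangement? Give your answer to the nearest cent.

Periodic rate r = 0.025/12 per month.
Level perpetuity: PV = PMT / r = 1,850 / (0.025/12) = $888,000.00.

$888,000.00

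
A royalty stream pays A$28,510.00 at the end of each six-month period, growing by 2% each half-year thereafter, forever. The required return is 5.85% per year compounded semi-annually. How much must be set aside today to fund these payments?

Periodic rate r = 0.0585/2 per half-year.
Growing perpetuity (Gordon): PV = PMT₁ / (r − g) = 28,510 / (r − 0.02) = A$3,082,162.16.

A$3,082,162.16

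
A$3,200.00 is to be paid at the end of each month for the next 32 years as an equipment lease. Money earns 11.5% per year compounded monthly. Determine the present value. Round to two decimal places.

This is an ordinary annuity: 384 payments of A$3,200.00 at the end of each month.
Periodic rate r = 0.115/12 per month; n is counted in months.
PV = PMT × [(1 − (1+r)^−n)/r] = 3,200 × [1 − (1+r)^−384] / r = A$325,341.89

A$325,341.89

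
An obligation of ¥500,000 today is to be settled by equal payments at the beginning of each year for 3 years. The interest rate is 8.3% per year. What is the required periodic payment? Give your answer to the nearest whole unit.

¥180,118

Level annuity due; solve PV = PMT × [(1 − (1+r)^−n)/r] × (1+r) for PMT.
Periodic rate r = 0.083 per year.
With n = 3: PMT = 500,000 / ([(1 − (1+r)^−n)/r] × (1+r)) = ¥180,118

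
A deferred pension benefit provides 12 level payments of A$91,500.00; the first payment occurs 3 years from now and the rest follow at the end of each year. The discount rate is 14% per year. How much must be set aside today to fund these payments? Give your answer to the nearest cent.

A$398,520.11

Ordinary annuity of 12 payments, first payment at period 3.
Periodic rate r = 0.14 per year.
The ordinary-annuity PV formula values the stream one period before the first payment (period 2); discount that back 2 periods:
PV₀ = 91,500 × [1 − (1+r)^−12] / r × (1+r)^−2 = A$398,520.11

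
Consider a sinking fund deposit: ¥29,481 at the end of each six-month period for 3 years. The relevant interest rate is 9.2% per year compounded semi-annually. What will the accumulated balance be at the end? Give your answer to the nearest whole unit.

¥198,519

This is an ordinary annuity: 6 deposits of ¥29,481 at the end of each six-month period.
Periodic rate r = 0.092/2 per half-year; n is counted in half-years.
FV = PMT × [((1+r)^n − 1)/r] = 29,481 × [(1+r)^6 − 1] / r = ¥198,519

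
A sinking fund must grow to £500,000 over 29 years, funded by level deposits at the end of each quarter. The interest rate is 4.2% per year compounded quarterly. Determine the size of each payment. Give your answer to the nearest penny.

Level ordinary annuity; solve FV = PMT × [((1+r)^n − 1)/r] for PMT.
Periodic rate r = 0.042/4 per quarter; n is counted in quarters.
With n = 116: PMT = 500,000 / ([((1+r)^n − 1)/r]) = £2,225.50

£2,225.50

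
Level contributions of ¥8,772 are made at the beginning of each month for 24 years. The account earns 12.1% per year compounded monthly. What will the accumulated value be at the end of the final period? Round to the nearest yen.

This is an annuity due: 288 deposits of ¥8,772 at the beginning of each month.
Periodic rate r = 0.121/12 per month; n is counted in months.
FV = PMT × [((1+r)^n − 1)/r] × (1+r) = 8,772 × [(1+r)^288 − 1] / r × (1+r) = ¥14,923,814

¥14,923,814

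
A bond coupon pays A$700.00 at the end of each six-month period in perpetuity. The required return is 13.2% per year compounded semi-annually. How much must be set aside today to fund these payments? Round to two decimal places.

A$10,606.06

Periodic rate r = 0.132/2 per half-year.
Level perpetuity: PV = PMT / r = 700 / (0.132/2) = A$10,606.06.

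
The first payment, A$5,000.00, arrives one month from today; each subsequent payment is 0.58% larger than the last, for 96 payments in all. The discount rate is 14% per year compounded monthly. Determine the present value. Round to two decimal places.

Periodic rate r = 0.14/12 per month; n is counted in months.
Growing ordinary annuity: PV = PMT₁ × [1 − ((1+g)/(1+r))^n] / (r − g) = 5,000 × [1 − ((1+0.0058)/(1+r))^96] / (r − 0.0058) = A$364,630.97.

A$364,630.97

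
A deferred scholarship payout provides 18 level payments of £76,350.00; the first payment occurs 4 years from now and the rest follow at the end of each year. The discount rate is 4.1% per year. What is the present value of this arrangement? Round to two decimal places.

Ordinary annuity of 18 payments, first payment at period 4.
Periodic rate r = 0.041 per year.
The ordinary-annuity PV formula values the stream one period before the first payment (period 3); discount that back 3 periods:
PV₀ = 76,350 × [1 − (1+r)^−18] / r × (1+r)^−3 = £849,852.40

£849,852.40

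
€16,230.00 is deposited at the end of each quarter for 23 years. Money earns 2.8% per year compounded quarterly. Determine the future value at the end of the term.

€2,086,285.13

This is an ordinary annuity: 92 deposits of €16,230.00 at the end of each quarter.
Periodic rate r = 0.028/4 per quarter; n is counted in quarters.
FV = PMT × [((1+r)^n − 1)/r] = 16,230 × [(1+r)^92 − 1] / r = €2,086,285.13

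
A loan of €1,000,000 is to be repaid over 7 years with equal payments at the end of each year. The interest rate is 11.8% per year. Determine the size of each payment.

€217,729.93

Level ordinary annuity; solve PV = PMT × [(1 − (1+r)^−n)/r] for PMT.
Periodic rate r = 0.118 per year.
With n = 7: PMT = 1,000,000 / ([(1 − (1+r)^−n)/r]) = €217,729.93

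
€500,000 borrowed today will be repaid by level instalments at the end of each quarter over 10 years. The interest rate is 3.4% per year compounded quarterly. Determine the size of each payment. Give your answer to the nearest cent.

€14,797.73

Level ordinary annuity; solve PV = PMT × [(1 − (1+r)^−n)/r] for PMT.
Periodic rate r = 0.034/4 per quarter; n is counted in quarters.
With n = 40: PMT = 500,000 / ([(1 − (1+r)^−n)/r]) = €14,797.73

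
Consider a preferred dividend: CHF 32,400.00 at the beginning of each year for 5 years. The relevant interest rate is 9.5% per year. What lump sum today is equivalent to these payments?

This is an annuity due: 5 payments of CHF 32,400.00 at the beginning of each year.
Periodic rate r = 0.095 per year.
PV = PMT × [(1 − (1+r)^−n)/r] × (1+r) = 32,400 × [1 − (1+r)^−5] / r × (1+r) = CHF 136,225.19

CHF 136,225.19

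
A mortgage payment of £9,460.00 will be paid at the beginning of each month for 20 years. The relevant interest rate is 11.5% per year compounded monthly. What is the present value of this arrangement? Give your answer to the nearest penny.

£895,573.23

This is an annuity due: 240 payments of £9,460.00 at the beginning of each month.
Periodic rate r = 0.115/12 per month; n is counted in months.
PV = PMT × [(1 − (1+r)^−n)/r] × (1+r) = 9,460 × [1 − (1+r)^−240] / r × (1+r) = £895,573.23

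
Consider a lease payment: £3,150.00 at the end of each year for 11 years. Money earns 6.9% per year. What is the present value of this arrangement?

This is an ordinary annuity: 11 payments of £3,150.00 at the end of each year.
Periodic rate r = 0.069 per year.
PV = PMT × [(1 − (1+r)^−n)/r] = 3,150 × [1 − (1+r)^−11] / r = £23,738.93

£23,738.93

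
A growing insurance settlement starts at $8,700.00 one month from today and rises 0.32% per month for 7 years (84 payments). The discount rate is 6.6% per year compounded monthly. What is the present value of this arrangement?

$661,929.72

Periodic rate r = 0.066/12 per month; n is counted in months.
Growing ordinary annuity: PV = PMT₁ × [1 − ((1+g)/(1+r))^n] / (r − g) = 8,700 × [1 − ((1+0.0032)/(1+r))^84] / (r − 0.0032) = $661,929.72.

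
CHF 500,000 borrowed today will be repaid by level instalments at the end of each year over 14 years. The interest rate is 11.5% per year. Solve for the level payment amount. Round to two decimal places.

CHF 73,515.04

Level ordinary annuity; solve PV = PMT × [(1 − (1+r)^−n)/r] for PMT.
Periodic rate r = 0.115 per year.
With n = 14: PMT = 500,000 / ([(1 − (1+r)^−n)/r]) = CHF 73,515.04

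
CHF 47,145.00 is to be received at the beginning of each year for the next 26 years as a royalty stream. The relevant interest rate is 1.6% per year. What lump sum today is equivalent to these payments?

This is an annuity due: 26 payments of CHF 47,145.00 at the beginning of each year.
Periodic rate r = 0.016 per year.
PV = PMT × [(1 − (1+r)^−n)/r] × (1+r) = 47,145 × [1 − (1+r)^−26] / r × (1+r) = CHF 1,012,303.85

CHF 1,012,303.85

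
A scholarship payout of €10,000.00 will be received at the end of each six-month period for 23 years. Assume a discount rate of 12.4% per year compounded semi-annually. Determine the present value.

€151,154.00

This is an ordinary annuity: 46 payments of €10,000.00 at the end of each six-month period.
Periodic rate r = 0.124/2 per half-year; n is counted in half-years.
PV = PMT × [(1 − (1+r)^−n)/r] = 10,000 × [1 − (1+r)^−46] / r = €151,154.00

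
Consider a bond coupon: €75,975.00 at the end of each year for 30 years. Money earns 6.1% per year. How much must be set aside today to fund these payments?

€1,034,687.56

This is an ordinary annuity: 30 payments of €75,975.00 at the end of each year.
Periodic rate r = 0.061 per year.
PV = PMT × [(1 − (1+r)^−n)/r] = 75,975 × [1 − (1+r)^−30] / r = €1,034,687.56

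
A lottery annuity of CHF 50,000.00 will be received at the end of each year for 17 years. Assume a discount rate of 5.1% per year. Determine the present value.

This is an ordinary annuity: 17 payments of CHF 50,000.00 at the end of each year.
Periodic rate r = 0.051 per year.
PV = PMT × [(1 − (1+r)^−n)/r] = 50,000 × [1 − (1+r)^−17] / r = CHF 559,516.65

CHF 559,516.65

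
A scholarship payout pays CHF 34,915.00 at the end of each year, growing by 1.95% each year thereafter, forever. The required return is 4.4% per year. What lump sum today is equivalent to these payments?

Periodic rate r = 0.044 per year.
Growing perpetuity (Gordon): PV = PMT₁ / (r − g) = 34,915 / (r − 0.0195) = CHF 1,425,102.04.

CHF 1,425,102.04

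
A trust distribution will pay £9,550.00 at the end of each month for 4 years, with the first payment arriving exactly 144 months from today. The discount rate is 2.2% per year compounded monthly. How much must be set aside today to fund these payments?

Ordinary annuity of 48 payments, first payment at period 144.
Periodic rate r = 0.022/12 per month; n is counted in months.
The ordinary-annuity PV formula values the stream one period before the first payment (period 143); discount that back 143 periods:
PV₀ = 9,550 × [1 − (1+r)^−48] / r × (1+r)^−143 = £337,397.55

£337,397.55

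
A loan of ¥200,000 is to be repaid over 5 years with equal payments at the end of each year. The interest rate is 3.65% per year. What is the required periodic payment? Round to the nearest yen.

Level ordinary annuity; solve PV = PMT × [(1 − (1+r)^−n)/r] for PMT.
Periodic rate r = 0.0365 per year.
With n = 5: PMT = 200,000 / ([(1 − (1+r)^−n)/r]) = ¥44,485

¥44,485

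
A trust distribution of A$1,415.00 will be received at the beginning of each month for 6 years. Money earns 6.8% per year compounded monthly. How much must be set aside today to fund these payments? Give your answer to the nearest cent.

This is an annuity due: 72 payments of A$1,415.00 at the beginning of each month.
Periodic rate r = 0.068/12 per month; n is counted in months.
PV = PMT × [(1 − (1+r)^−n)/r] × (1+r) = 1,415 × [1 − (1+r)^−72] / r × (1+r) = A$83,938.37

A$83,938.37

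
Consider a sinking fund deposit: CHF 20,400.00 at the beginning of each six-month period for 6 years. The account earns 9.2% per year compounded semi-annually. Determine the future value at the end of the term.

This is an annuity due: 12 deposits of CHF 20,400.00 at the beginning of each six-month period.
Periodic rate r = 0.092/2 per half-year; n is counted in half-years.
FV = PMT × [((1+r)^n − 1)/r] × (1+r) = 20,400 × [(1+r)^12 − 1] / r × (1+r) = CHF 331,885.64

CHF 331,885.64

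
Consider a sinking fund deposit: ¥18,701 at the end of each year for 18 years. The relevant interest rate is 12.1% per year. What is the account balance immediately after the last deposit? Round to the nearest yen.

This is an ordinary annuity: 18 deposits of ¥18,701 at the end of each year.
Periodic rate r = 0.121 per year.
FV = PMT × [((1+r)^n − 1)/r] = 18,701 × [(1+r)^18 − 1] / r = ¥1,053,206

¥1,053,206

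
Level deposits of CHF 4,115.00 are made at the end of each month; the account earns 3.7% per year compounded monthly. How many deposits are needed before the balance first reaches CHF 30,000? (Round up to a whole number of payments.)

8 payments

Periodic rate r = 0.037/12 per month; n is counted in months.
Ordinary annuity FV: 30,000 = 4,115 × [((1+r)^n − 1)/r].
(1+r)^n = 1 + 30,000 × r / 4,115, so n = ln(1 + 30,000·r/4,115) / ln(1+r) = 7.22.
Round up to a whole number of payments: n = 8.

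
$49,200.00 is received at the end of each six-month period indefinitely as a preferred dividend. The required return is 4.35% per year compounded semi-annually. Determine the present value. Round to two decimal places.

Periodic rate r = 0.0435/2 per half-year.
Level perpetuity: PV = PMT / r = 49,200 / (0.0435/2) = $2,262,068.97.

$2,262,068.97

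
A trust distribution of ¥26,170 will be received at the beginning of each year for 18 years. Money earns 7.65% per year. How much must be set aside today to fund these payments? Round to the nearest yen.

This is an annuity due: 18 payments of ¥26,170 at the beginning of each year.
Periodic rate r = 0.0765 per year.
PV = PMT × [(1 − (1+r)^−n)/r] × (1+r) = 26,170 × [1 − (1+r)^−18] / r × (1+r) = ¥270,559

¥270,559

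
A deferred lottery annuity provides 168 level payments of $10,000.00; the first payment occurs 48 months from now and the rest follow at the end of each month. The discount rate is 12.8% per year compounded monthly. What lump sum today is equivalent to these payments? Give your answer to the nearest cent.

$473,596.93

Ordinary annuity of 168 payments, first payment at period 48.
Periodic rate r = 0.128/12 per month; n is counted in months.
The ordinary-annuity PV formula values the stream one period before the first payment (period 47); discount that back 47 periods:
PV₀ = 10,000 × [1 − (1+r)^−168] / r × (1+r)^−47 = $473,596.93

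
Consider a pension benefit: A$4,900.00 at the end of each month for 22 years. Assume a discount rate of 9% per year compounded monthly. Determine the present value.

A$562,459.19

This is an ordinary annuity: 264 payments of A$4,900.00 at the end of each month.
Periodic rate r = 0.09/12 per month; n is counted in months.
PV = PMT × [(1 − (1+r)^−n)/r] = 4,900 × [1 − (1+r)^−264] / r = A$562,459.19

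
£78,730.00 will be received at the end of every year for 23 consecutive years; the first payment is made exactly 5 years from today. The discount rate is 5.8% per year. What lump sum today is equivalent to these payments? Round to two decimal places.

£787,142.33

Ordinary annuity of 23 payments, first payment at period 5.
Periodic rate r = 0.058 per year.
The ordinary-annuity PV formula values the stream one period before the first payment (period 4); discount that back 4 periods:
PV₀ = 78,730 × [1 − (1+r)^−23] / r × (1+r)^−4 = £787,142.33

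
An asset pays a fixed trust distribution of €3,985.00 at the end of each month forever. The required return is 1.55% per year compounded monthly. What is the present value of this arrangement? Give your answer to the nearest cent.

Periodic rate r = 0.0155/12 per month.
Level perpetuity: PV = PMT / r = 3,985 / (0.0155/12) = €3,085,161.29.

€3,085,161.29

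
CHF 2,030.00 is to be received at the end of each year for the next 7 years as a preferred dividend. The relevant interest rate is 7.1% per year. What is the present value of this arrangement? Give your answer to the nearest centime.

CHF 10,902.22

This is an ordinary annuity: 7 payments of CHF 2,030.00 at the end of each year.
Periodic rate r = 0.071 per year.
PV = PMT × [(1 − (1+r)^−n)/r] = 2,030 × [1 − (1+r)^−7] / r = CHF 10,902.22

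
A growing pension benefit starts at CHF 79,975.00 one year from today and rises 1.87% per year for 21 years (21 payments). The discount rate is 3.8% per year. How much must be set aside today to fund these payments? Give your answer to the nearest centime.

Periodic rate r = 0.038 per year.
Growing ordinary annuity: PV = PMT₁ × [1 − ((1+g)/(1+r))^n] / (r − g) = 79,975 × [1 − ((1+0.0187)/(1+r))^21] / (r − 0.0187) = CHF 1,349,791.75.

CHF 1,349,791.75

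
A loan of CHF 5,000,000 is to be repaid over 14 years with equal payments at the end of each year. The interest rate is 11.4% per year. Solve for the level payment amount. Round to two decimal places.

Level ordinary annuity; solve PV = PMT × [(1 − (1+r)^−n)/r] for PMT.
Periodic rate r = 0.114 per year.
With n = 14: PMT = 5,000,000 / ([(1 − (1+r)^−n)/r]) = CHF 731,332.66

CHF 731,332.66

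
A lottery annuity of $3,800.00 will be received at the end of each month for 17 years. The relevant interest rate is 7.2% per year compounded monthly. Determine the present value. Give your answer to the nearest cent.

$446,418.28

This is an ordinary annuity: 204 payments of $3,800.00 at the end of each month.
Periodic rate r = 0.072/12 per month; n is counted in months.
PV = PMT × [(1 − (1+r)^−n)/r] = 3,800 × [1 − (1+r)^−204] / r = $446,418.28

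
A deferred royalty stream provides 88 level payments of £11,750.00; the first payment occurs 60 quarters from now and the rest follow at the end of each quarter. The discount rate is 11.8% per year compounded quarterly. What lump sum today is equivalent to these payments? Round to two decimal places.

£66,109.34

Ordinary annuity of 88 payments, first payment at period 60.
Periodic rate r = 0.118/4 per quarter; n is counted in quarters.
The ordinary-annuity PV formula values the stream one period before the first payment (period 59); discount that back 59 periods:
PV₀ = 11,750 × [1 − (1+r)^−88] / r × (1+r)^−59 = £66,109.34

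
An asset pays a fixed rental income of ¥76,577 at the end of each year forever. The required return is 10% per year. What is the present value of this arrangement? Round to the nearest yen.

Periodic rate r = 0.1 per year.
Level perpetuity: PV = PMT / r = 76,577 / (0.1) = ¥765,770.

¥765,770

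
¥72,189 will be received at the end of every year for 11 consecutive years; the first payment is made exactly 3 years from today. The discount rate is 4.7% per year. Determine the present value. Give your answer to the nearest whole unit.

¥555,727

Ordinary annuity of 11 payments, first payment at period 3.
Periodic rate r = 0.047 per year.
The ordinary-annuity PV formula values the stream one period before the first payment (period 2); discount that back 2 periods:
PV₀ = 72,189 × [1 − (1+r)^−11] / r × (1+r)^−2 = ¥555,727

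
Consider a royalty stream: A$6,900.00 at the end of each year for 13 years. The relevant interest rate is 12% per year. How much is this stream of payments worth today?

A$44,322.48

This is an ordinary annuity: 13 payments of A$6,900.00 at the end of each year.
Periodic rate r = 0.12 per year.
PV = PMT × [(1 − (1+r)^−n)/r] = 6,900 × [1 − (1+r)^−13] / r = A$44,322.48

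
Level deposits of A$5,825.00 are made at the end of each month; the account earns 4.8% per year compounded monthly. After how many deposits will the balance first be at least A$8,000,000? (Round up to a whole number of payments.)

Periodic rate r = 0.048/12 per month; n is counted in months.
Ordinary annuity FV: 8,000,000 = 5,825 × [((1+r)^n − 1)/r].
(1+r)^n = 1 + 8,000,000 × r / 5,825, so n = ln(1 + 8,000,000·r/5,825) / ln(1+r) = 468.64.
Round up to a whole number of payments: n = 469.

469 payments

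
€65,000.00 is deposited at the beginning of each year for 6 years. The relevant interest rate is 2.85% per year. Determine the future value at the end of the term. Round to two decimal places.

This is an annuity due: 6 deposits of €65,000.00 at the beginning of each year.
Periodic rate r = 0.0285 per year.
FV = PMT × [((1+r)^n − 1)/r] × (1+r) = 65,000 × [(1+r)^6 − 1] / r × (1+r) = €430,803.94

€430,803.94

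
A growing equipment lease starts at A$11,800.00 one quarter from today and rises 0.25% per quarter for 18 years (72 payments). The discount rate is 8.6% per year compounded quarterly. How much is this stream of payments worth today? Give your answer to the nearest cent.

A$460,343.28

Periodic rate r = 0.086/4 per quarter; n is counted in quarters.
Growing ordinary annuity: PV = PMT₁ × [1 − ((1+g)/(1+r))^n] / (r − g) = 11,800 × [1 − ((1+0.0025)/(1+r))^72] / (r − 0.0025) = A$460,343.28.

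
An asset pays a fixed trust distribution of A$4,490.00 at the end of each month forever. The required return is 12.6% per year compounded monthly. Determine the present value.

A$427,619.05

Periodic rate r = 0.126/12 per month.
Level perpetuity: PV = PMT / r = 4,490 / (0.126/12) = A$427,619.05.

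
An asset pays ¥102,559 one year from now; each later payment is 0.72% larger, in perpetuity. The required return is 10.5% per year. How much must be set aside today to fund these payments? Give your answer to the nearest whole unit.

¥1,048,661

Periodic rate r = 0.105 per year.
Growing perpetuity (Gordon): PV = PMT₁ / (r − g) = 102,559 / (r − 0.0072) = ¥1,048,661.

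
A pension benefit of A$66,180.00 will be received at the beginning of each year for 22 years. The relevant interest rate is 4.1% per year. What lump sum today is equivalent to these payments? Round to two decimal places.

This is an annuity due: 22 payments of A$66,180.00 at the beginning of each year.
Periodic rate r = 0.041 per year.
PV = PMT × [(1 − (1+r)^−n)/r] × (1+r) = 66,180 × [1 − (1+r)^−22] / r × (1+r) = A$986,137.57

A$986,137.57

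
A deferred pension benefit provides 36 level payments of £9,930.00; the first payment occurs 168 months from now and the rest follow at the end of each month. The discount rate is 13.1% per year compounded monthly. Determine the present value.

£48,007.83

Ordinary annuity of 36 payments, first payment at period 168.
Periodic rate r = 0.131/12 per month; n is counted in months.
The ordinary-annuity PV formula values the stream one period before the first payment (period 167); discount that back 167 periods:
PV₀ = 9,930 × [1 − (1+r)^−36] / r × (1+r)^−167 = £48,007.83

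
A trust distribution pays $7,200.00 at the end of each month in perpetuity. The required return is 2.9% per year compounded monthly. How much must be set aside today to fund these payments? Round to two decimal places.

Periodic rate r = 0.029/12 per month.
Level perpetuity: PV = PMT / r = 7,200 / (0.029/12) = $2,979,310.34.

$2,979,310.34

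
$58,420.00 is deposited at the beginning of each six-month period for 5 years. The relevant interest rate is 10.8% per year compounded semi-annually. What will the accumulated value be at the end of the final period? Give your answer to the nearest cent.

$789,093.67

This is an annuity due: 10 deposits of $58,420.00 at the beginning of each six-month period.
Periodic rate r = 0.108/2 per half-year; n is counted in half-years.
FV = PMT × [((1+r)^n − 1)/r] × (1+r) = 58,420 × [(1+r)^10 − 1] / r × (1+r) = $789,093.67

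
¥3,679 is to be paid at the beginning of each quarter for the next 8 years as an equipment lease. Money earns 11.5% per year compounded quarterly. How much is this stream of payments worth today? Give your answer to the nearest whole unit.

¥78,496

This is an annuity due: 32 payments of ¥3,679 at the beginning of each quarter.
Periodic rate r = 0.115/4 per quarter; n is counted in quarters.
PV = PMT × [(1 − (1+r)^−n)/r] × (1+r) = 3,679 × [1 − (1+r)^−32] / r × (1+r) = ¥78,496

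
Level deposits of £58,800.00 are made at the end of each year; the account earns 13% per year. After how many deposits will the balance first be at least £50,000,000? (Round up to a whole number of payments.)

Periodic rate r = 0.13 per year.
Ordinary annuity FV: 50,000,000 = 58,800 × [((1+r)^n − 1)/r].
(1+r)^n = 1 + 50,000,000 × r / 58,800, so n = ln(1 + 50,000,000·r/58,800) / ln(1+r) = 38.57.
Round up to a whole number of payments: n = 39.

39 payments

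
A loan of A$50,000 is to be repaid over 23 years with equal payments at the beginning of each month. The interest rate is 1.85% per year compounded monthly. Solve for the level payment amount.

A$222.22

Level annuity due; solve PV = PMT × [(1 − (1+r)^−n)/r] × (1+r) for PMT.
Periodic rate r = 0.0185/12 per month; n is counted in months.
With n = 276: PMT = 50,000 / ([(1 − (1+r)^−n)/r] × (1+r)) = A$222.22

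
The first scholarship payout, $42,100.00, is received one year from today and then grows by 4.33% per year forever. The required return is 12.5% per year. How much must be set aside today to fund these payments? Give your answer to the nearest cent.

Periodic rate r = 0.125 per year.
Growing perpetuity (Gordon): PV = PMT₁ / (r − g) = 42,100 / (r − 0.0433) = $515,299.88.

$515,299.88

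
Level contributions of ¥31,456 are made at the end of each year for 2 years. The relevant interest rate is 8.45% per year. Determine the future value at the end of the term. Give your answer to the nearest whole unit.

¥65,570

This is an ordinary annuity: 2 deposits of ¥31,456 at the end of each year.
Periodic rate r = 0.0845 per year.
FV = PMT × [((1+r)^n − 1)/r] = 31,456 × [(1+r)^2 − 1] / r = ¥65,570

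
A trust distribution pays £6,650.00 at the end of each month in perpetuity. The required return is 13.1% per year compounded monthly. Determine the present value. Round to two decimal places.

£609,160.31

Periodic rate r = 0.131/12 per month.
Level perpetuity: PV = PMT / r = 6,650 / (0.131/12) = £609,160.31.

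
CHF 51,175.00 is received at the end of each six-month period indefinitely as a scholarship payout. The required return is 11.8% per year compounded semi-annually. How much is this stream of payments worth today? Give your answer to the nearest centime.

Periodic rate r = 0.118/2 per half-year.
Level perpetuity: PV = PMT / r = 51,175 / (0.118/2) = CHF 867,372.88.

CHF 867,372.88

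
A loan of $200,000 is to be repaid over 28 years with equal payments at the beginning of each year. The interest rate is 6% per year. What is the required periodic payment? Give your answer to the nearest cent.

$14,074.07

Level annuity due; solve PV = PMT × [(1 − (1+r)^−n)/r] × (1+r) for PMT.
Periodic rate r = 0.06 per year.
With n = 28: PMT = 200,000 / ([(1 − (1+r)^−n)/r] × (1+r)) = $14,074.07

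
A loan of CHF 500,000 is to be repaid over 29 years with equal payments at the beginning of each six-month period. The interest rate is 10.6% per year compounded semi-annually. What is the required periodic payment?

CHF 26,491.32

Level annuity due; solve PV = PMT × [(1 − (1+r)^−n)/r] × (1+r) for PMT.
Periodic rate r = 0.106/2 per half-year; n is counted in half-years.
With n = 58: PMT = 500,000 / ([(1 − (1+r)^−n)/r] × (1+r)) = CHF 26,491.32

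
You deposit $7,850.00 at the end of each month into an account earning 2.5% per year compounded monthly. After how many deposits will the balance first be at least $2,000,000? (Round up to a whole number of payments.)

205 payments

Periodic rate r = 0.025/12 per month; n is counted in months.
Ordinary annuity FV: 2,000,000 = 7,850 × [((1+r)^n − 1)/r].
(1+r)^n = 1 + 2,000,000 × r / 7,850, so n = ln(1 + 2,000,000·r/7,850) / ln(1+r) = 204.59.
Round up to a whole number of payments: n = 205.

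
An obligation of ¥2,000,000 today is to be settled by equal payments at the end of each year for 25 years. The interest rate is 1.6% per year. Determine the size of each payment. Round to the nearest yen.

¥97,694

Level ordinary annuity; solve PV = PMT × [(1 − (1+r)^−n)/r] for PMT.
Periodic rate r = 0.016 per year.
With n = 25: PMT = 2,000,000 / ([(1 − (1+r)^−n)/r]) = ¥97,694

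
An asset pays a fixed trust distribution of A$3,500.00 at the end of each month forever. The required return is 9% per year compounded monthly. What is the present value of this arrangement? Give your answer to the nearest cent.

Periodic rate r = 0.09/12 per month.
Level perpetuity: PV = PMT / r = 3,500 / (0.09/12) = A$466,666.67.

A$466,666.67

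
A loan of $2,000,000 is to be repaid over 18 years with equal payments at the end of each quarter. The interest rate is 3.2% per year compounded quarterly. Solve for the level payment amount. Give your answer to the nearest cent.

$36,649.52

Level ordinary annuity; solve PV = PMT × [(1 − (1+r)^−n)/r] for PMT.
Periodic rate r = 0.032/4 per quarter; n is counted in quarters.
With n = 72: PMT = 2,000,000 / ([(1 − (1+r)^−n)/r]) = $36,649.52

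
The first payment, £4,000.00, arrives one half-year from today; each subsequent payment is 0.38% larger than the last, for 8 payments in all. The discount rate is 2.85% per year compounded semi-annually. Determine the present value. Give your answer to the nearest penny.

£30,435.81

Periodic rate r = 0.0285/2 per half-year; n is counted in half-years.
Growing ordinary annuity: PV = PMT₁ × [1 − ((1+g)/(1+r))^n] / (r − g) = 4,000 × [1 − ((1+0.0038)/(1+r))^8] / (r − 0.0038) = £30,435.81.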